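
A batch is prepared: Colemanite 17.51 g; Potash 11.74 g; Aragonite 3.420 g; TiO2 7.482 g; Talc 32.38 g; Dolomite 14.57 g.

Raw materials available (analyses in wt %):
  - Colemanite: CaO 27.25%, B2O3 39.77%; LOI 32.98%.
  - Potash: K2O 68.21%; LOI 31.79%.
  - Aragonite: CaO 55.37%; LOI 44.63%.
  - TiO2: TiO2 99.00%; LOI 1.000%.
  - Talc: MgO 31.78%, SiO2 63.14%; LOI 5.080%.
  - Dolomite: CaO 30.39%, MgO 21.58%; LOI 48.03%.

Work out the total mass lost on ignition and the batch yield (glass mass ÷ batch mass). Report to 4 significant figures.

LOI loss = 19.75 g; glass = 67.35 g; yield = 77.32%

Every computation maintains exact precision all the way through. Mid-chain values are printed, rounded to 4 significant figures, in the working — every reported figure undergoes a single rounding. Derived quantities are computed from the weighed amounts at 67.35 g of glass at full float precision (the six compositions, the totals, yield, LOI, net glass mass), exactly as shown in the problem or the answer.
LOI of each material in turn:
  Colemanite: 17.51 × 0.3298 = 5.775 g
  Potash: 11.74 × 0.3179 = 3.732 g
  Aragonite: 3.420 × 0.4463 = 1.526 g
  TiO2: 7.482 × 0.01000 = 0.07482 g
  Talc: 32.38 × 0.05080 = 1.645 g
  Dolomite: 14.57 × 0.4803 = 6.998 g
Total LOI = 19.75 g
Glass = batch − LOI = 87.10 − 19.75 = 67.35 g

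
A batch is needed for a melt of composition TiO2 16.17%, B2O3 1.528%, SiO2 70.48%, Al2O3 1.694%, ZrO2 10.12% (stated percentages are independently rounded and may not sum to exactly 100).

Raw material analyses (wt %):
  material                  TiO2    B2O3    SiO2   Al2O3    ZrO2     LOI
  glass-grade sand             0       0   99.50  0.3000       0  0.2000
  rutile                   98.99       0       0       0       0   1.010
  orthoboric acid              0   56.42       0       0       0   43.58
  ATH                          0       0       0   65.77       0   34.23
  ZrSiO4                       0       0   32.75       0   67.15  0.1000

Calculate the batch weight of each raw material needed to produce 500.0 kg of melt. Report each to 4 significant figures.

All internal work maintains full float precision at each step — intermediates are printed, rounded to 4 significant figures, on the page. Every reported number is rounded a single time; the derived quantities are carried at exact precision (the totals, five oxide percentages, glass mass, yield, LOI) using the weight values on 500.0 kg of glass, precisely as stated by the problem or answer text.
The oxide mass targets at 500.0 kg melt:
  TiO2: 16.17% × 500.0 = 80.85 kg
  B2O3: 1.528% × 500.0 = 7.640 kg
  SiO2: 70.48% × 500.0 = 352.4 kg
  Al2O3: 1.694% × 500.0 = 8.470 kg
  ZrO2: 10.12% × 500.0 = 50.60 kg
A balance pass over the oxides, using the reported weights, per the basis as stated (sum by sum, the targets are met inside rounding margins):
  TiO2: 81.67·0.9899 = 80.85 kg (target 80.85 kg)
  B2O3: 13.54·0.5642 = 7.639 kg (target 7.640 kg)
  SiO2: 329.4·0.9950 + 75.35·0.3275 = 352.4 kg (target 352.4 kg)
  Al2O3: 329.4·0.003000 + 11.38·0.6577 = 8.473 kg (target 8.470 kg)
  ZrO2: 75.35·0.6715 = 50.60 kg (target 50.60 kg)
Glass-mass sanity pass: total batch − LOI = 500.0 kg (summing oxide targets gives 500.0 kg; versus the stated basis of 500.0 kg — gaps are rounding artifacts).
Batch total: Σ batch = 511.3 kg; the LOI term Σ batch·LOI equals 11.36 kg; the yield ratio, glass ÷ batch: 97.78%.

Batch per 500.0 kg melt:
  glass-grade sand: 329.4 kg
  rutile: 81.67 kg
  orthoboric acid: 13.54 kg
  ATH: 11.38 kg
  ZrSiO4: 75.35 kg
Total batch = 511.3 kg; LOI loss = 11.36 kg; yield = 97.78%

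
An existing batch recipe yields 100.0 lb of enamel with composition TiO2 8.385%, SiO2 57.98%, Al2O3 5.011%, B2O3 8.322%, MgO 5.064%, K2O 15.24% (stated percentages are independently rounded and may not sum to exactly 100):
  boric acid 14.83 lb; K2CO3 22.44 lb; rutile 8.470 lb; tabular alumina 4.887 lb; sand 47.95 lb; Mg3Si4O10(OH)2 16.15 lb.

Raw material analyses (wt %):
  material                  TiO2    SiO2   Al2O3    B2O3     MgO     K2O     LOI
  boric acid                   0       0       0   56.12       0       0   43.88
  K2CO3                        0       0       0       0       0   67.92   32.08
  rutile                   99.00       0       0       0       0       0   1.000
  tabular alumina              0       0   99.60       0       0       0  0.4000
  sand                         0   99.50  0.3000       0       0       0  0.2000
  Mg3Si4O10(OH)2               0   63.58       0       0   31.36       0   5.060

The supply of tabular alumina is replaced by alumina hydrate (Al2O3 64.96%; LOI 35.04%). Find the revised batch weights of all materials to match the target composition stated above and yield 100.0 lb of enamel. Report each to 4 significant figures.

Values along the way are printed rounded to 4 significant figures between the steps; the whole derivation holds full float precision at each step. A single rounding produces each reported figure — derived quantities are recomputed in full float precision (totals, yield, net glass mass, LOI, six oxide percentages) starting from the weights for 100.0 lb of glass as given in the question or the answer.
Oxide mass targets, per 100.0 lb enamel:
  TiO2: 8.385% × 100.0 = 8.385 lb
  SiO2: 57.98% × 100.0 = 57.98 lb
  Al2O3: 5.011% × 100.0 = 5.011 lb
  B2O3: 8.322% × 100.0 = 8.322 lb
  MgO: 5.064% × 100.0 = 5.064 lb
  K2O: 15.24% × 100.0 = 15.24 lb
Verifying the oxide balance with the batch weights as given, for the quoted basis mass (summed amounts equal target values up to rounding of the answer):
  TiO2: 8.470·0.9900 = 8.385 lb (target 8.385 lb)
  SiO2: 47.95·0.9950 + 16.15·0.6358 = 57.98 lb (target 57.98 lb)
  Al2O3: 7.493·0.6496 + 47.95·0.003000 = 5.011 lb (target 5.011 lb)
  B2O3: 14.83·0.5612 = 8.323 lb (target 8.322 lb)
  MgO: 16.15·0.3136 = 5.065 lb (target 5.064 lb)
  K2O: 22.44·0.6792 = 15.24 lb (target 15.24 lb)
Auditing the glass mass value: the batch minus its LOI: 100.0 lb (the Σ of target masses is 100.0 lb; versus the stated basis of 100.0 lb — rounding explains the deltas).
Batch total: Σ batch = 117.3 lb; the LOI term Σ batch·LOI equals 17.33 lb; as yield: glass ÷ batch → 85.23%.

Revised batch per 100.0 lb enamel:
  boric acid: 14.83 lb
  K2CO3: 22.44 lb
  rutile: 8.470 lb
  alumina hydrate: 7.493 lb
  sand: 47.95 lb
  Mg3Si4O10(OH)2: 16.15 lb
Total batch = 117.3 lb; LOI loss = 17.33 lb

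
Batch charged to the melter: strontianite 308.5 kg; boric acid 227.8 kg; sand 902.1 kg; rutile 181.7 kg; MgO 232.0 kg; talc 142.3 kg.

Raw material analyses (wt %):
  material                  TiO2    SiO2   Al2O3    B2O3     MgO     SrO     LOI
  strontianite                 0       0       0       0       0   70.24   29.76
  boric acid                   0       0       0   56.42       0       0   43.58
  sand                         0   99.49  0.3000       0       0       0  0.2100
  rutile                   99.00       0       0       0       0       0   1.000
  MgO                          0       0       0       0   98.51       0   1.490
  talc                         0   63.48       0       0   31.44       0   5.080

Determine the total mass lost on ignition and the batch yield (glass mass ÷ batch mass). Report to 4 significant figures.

The whole derivation runs at full precision at each step; working values appear rounded off to 4 significant figures within the worked lines. Each reported figure takes just one rounding; the derived quantities, which include yield, the six compositions, glass mass, the totals, ignition loss, are rebuilt at exact precision, exactly as printed in the question or the answer, using the weight values at 1789 kg of glass.
Loss on ignition, line by line:
  strontianite: 308.5 × 0.2976 = 91.81 kg
  boric acid: 227.8 × 0.4358 = 99.28 kg
  sand: 902.1 × 0.002100 = 1.894 kg
  rutile: 181.7 × 0.01000 = 1.817 kg
  MgO: 232.0 × 0.01490 = 3.457 kg
  talc: 142.3 × 0.05080 = 7.229 kg
Total LOI = 205.5 kg
Glass = batch − LOI = 1994 − 205.5 = 1789 kg

LOI loss = 205.5 kg; glass = 1789 kg; yield = 89.70%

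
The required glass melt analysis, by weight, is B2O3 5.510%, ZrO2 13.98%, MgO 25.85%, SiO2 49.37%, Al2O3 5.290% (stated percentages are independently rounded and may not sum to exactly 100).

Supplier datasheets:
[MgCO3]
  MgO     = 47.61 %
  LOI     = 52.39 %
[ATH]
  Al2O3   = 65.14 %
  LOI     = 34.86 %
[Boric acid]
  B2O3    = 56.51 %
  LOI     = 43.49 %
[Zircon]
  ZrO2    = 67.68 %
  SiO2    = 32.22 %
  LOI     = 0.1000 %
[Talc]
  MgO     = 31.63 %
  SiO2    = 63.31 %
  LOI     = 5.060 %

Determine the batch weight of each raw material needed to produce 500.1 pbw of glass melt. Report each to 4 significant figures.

Batch per 500.1 pbw glass melt:
  MgCO3: 47.37 pbw
  ATH: 40.61 pbw
  Boric acid: 48.76 pbw
  Zircon: 103.3 pbw
  Talc: 337.4 pbw
Total batch = 577.4 pbw; LOI loss = 77.36 pbw; yield = 86.60%

Rounding to 4 significant digits applies to every mid-chain value as shown; the working math carries full precision at every stage; each reported value is rounded just once. All derived quantities, including glass mass, the yield, five oxide percentages, LOI, the totals, are carried using the weight values for 500.1 pbw of glass in exact precision as set out in problem or answer.
The oxide mass targets at 500.1 pbw glass melt:
  B2O3: 5.510% × 500.1 = 27.56 pbw
  ZrO2: 13.98% × 500.1 = 69.91 pbw
  MgO: 25.85% × 500.1 = 129.3 pbw
  SiO2: 49.37% × 500.1 = 246.9 pbw
  Al2O3: 5.290% × 500.1 = 26.46 pbw
Checking each oxide sum given the weights on record, at the basis given (sum by sum, the targets are met up to rounding of the answer):
  B2O3: 48.76·0.5651 = 27.55 pbw (target 27.56 pbw)
  ZrO2: 103.3·0.6768 = 69.91 pbw (target 69.91 pbw)
  MgO: 47.37·0.4761 + 337.4·0.3163 = 129.3 pbw (target 129.3 pbw)
  SiO2: 103.3·0.3222 + 337.4·0.6331 = 246.9 pbw (target 246.9 pbw)
  Al2O3: 40.61·0.6514 = 26.45 pbw (target 26.46 pbw)
Mass balance on the glass: total batch − LOI = 500.1 pbw (targets for the oxides total 500.1 pbw; the stated basis being 500.1 pbw — any gap is answer rounding).
Summing the batch: Σ batch = 577.4 pbw; Σ batch·LOI gives LOI loss = 77.36 pbw; as yield: glass ÷ batch → 86.60%.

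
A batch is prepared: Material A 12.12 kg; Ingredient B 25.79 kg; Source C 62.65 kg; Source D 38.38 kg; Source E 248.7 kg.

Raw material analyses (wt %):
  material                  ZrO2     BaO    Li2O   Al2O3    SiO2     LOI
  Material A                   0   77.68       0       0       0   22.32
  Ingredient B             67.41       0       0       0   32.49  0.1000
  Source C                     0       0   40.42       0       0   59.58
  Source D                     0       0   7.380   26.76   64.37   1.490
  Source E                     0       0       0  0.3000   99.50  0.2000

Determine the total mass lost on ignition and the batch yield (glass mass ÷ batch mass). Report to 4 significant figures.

LOI loss = 41.13 kg; glass = 346.5 kg; yield = 89.39%

In-progress results are printed rounded off to 4 significant figures in the working; the working math holds full float precision through every step. Every reported figure is rounded exactly once. The derived quantities, which include five oxide percentages, net glass mass, yield, LOI, totals, are computed at full precision, as given in the question or the answer, using the weight values at 346.5 kg of glass.
Per-material ignition loss:
  Material A: 12.12 × 0.2232 = 2.705 kg
  Ingredient B: 25.79 × 0.001000 = 0.02579 kg
  Source C: 62.65 × 0.5958 = 37.33 kg
  Source D: 38.38 × 0.01490 = 0.5719 kg
  Source E: 248.7 × 0.002000 = 0.4974 kg
Total LOI = 41.13 kg
Glass = batch − LOI = 387.6 − 41.13 = 346.5 kg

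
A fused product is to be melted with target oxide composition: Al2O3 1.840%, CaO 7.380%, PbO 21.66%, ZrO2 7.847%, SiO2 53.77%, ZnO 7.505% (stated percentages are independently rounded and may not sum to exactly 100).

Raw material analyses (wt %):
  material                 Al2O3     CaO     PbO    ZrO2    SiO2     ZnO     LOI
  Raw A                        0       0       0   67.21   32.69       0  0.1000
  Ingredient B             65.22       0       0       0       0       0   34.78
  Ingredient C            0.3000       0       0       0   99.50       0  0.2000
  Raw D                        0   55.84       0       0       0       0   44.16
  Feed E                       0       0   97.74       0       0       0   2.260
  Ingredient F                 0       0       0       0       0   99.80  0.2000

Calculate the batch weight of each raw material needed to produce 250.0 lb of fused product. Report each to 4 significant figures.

Batch per 250.0 lb fused product:
  Raw A: 29.19 lb
  Ingredient B: 6.476 lb
  Ingredient C: 125.5 lb
  Raw D: 33.04 lb
  Feed E: 55.40 lb
  Ingredient F: 18.80 lb
Total batch = 268.4 lb; LOI loss = 18.41 lb; yield = 93.14%

Full float precision is carried from first step to last — intermediates are displayed (rounded to 4 significant digits) as written — each reported number is rounded once only — all derived quantities (glass mass, six oxide percentages, the yield, totals, LOI) are re-derived in full float precision from the batch weights at 250.0 lb of glass, as given in question or answer.
Oxide mass targets, per 250.0 lb fused product:
  Al2O3: 1.840% × 250.0 = 4.600 lb
  CaO: 7.380% × 250.0 = 18.45 lb
  PbO: 21.66% × 250.0 = 54.15 lb
  ZrO2: 7.847% × 250.0 = 19.62 lb
  SiO2: 53.77% × 250.0 = 134.4 lb
  ZnO: 7.505% × 250.0 = 18.76 lb
A balance pass over the oxides, on the weights just shown, for the quoted basis mass (summed amounts equal target values net of answer rounding effects):
  Al2O3: 6.476·0.6522 + 125.5·0.003000 = 4.600 lb (target 4.600 lb)
  CaO: 33.04·0.5584 = 18.45 lb (target 18.45 lb)
  PbO: 55.40·0.9774 = 54.15 lb (target 54.15 lb)
  ZrO2: 29.19·0.6721 = 19.62 lb (target 19.62 lb)
  SiO2: 29.19·0.3269 + 125.5·0.9950 = 134.4 lb (target 134.4 lb)
  ZnO: 18.80·0.9980 = 18.76 lb (target 18.76 lb)
Consistency of the glass mass: batch Σ − ignition loss = 250.0 lb (per-oxide target masses sum to 250.0 lb; against the stated basis, 250.0 lb — a pure rounding effect).
Adding the batch up: Σ batch = 268.4 lb; LOI loss = Σ batch·LOI = 18.41 lb; yield: glass divided by total = 93.14%.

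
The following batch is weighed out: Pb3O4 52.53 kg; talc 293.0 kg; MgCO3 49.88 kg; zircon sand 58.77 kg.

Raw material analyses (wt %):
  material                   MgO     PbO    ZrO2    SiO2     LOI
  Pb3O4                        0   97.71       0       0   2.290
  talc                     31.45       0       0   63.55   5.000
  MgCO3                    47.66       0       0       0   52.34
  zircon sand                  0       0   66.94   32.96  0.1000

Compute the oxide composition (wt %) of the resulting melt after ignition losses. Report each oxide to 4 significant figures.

Glass mass = 412.2 kg (batch 454.2 − LOI 42.02).
Composition: MgO 28.13%, PbO 12.45%, ZrO2 9.545%, SiO2 49.88%

All internal work runs at full precision in every operation — values along the way are shown (rounded to 4 significant digits) when written out — every reported value is rounded exactly once — the derived quantities are re-derived using the weight values at 412.2 kg of glass in exact precision (LOI, the four compositions, glass mass, yield, totals), exactly as printed in the question or the answer.
Delivered oxide masses:
  MgO: 293.0·0.3145 + 49.88·0.4766 = 115.9 kg
  PbO: 52.53·0.9771 = 51.33 kg
  ZrO2: 58.77·0.6694 = 39.34 kg
  SiO2: 293.0·0.6355 + 58.77·0.3296 = 205.6 kg
LOI: 52.53·0.02290 + 293.0·0.05000 + 49.88·0.5234 + 58.77·0.001000 = 42.02 kg
Glass = total batch minus LOI = 454.2 − 42.02 = 412.2 kg (equal to the oxide-mass sum)
each oxide over glass, ×100, is wt %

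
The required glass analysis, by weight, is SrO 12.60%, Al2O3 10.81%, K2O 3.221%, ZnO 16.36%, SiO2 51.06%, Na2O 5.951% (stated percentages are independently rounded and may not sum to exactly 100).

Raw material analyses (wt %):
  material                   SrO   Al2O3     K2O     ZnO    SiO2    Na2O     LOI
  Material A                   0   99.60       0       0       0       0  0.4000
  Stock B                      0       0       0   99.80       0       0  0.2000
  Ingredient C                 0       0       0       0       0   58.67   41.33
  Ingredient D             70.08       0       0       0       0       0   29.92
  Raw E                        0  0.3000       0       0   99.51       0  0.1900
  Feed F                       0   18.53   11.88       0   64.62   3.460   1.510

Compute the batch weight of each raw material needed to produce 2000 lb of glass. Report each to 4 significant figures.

Batch per 2000 lb glass:
  Material A: 114.2 lb
  Stock B: 327.9 lb
  Ingredient C: 170.9 lb
  Ingredient D: 359.6 lb
  Raw E: 674.1 lb
  Feed F: 542.3 lb
Total batch = 2189 lb; LOI loss = 188.8 lb; yield = 91.37%

All arithmetic runs at full float precision from start to finish. Values along the way are displayed, with 4-significant-digit rounding, across the worked steps. Every reported result carries a single rounding — derived quantities (totals, six oxide percentages, net glass mass, the yield, ignition loss) are carried starting from the weights at 2000 lb of glass in full float precision as given in question or answer.
Oxide-by-oxide targets in 2000 lb glass:
  SrO: 12.60% × 2000 = 252.0 lb
  Al2O3: 10.81% × 2000 = 216.2 lb
  K2O: 3.221% × 2000 = 64.42 lb
  ZnO: 16.36% × 2000 = 327.2 lb
  SiO2: 51.06% × 2000 = 1021 lb
  Na2O: 5.951% × 2000 = 119.0 lb
A balance pass over the oxides, working from each reported weight, against the basis in use (each sum matches its target mass modulo rounding of the values):
  SrO: 359.6·0.7008 = 252.0 lb (target 252.0 lb)
  Al2O3: 114.2·0.9960 + 674.1·0.003000 + 542.3·0.1853 = 216.3 lb (target 216.2 lb)
  K2O: 542.3·0.1188 = 64.43 lb (target 64.42 lb)
  ZnO: 327.9·0.9980 = 327.2 lb (target 327.2 lb)
  SiO2: 674.1·0.9951 + 542.3·0.6462 = 1021 lb (target 1021 lb)
  Na2O: 170.9·0.5867 + 542.3·0.03460 = 119.0 lb (target 119.0 lb)
Mass balance on the glass: net batch after ignition = 2000 lb (per-oxide target masses sum to 2000 lb; the stated basis being 2000 lb — a pure rounding effect).
Batch total: Σ batch = 2189 lb; Σ batch·LOI gives LOI loss = 188.8 lb; yield = glass ÷ total batch = 91.37%.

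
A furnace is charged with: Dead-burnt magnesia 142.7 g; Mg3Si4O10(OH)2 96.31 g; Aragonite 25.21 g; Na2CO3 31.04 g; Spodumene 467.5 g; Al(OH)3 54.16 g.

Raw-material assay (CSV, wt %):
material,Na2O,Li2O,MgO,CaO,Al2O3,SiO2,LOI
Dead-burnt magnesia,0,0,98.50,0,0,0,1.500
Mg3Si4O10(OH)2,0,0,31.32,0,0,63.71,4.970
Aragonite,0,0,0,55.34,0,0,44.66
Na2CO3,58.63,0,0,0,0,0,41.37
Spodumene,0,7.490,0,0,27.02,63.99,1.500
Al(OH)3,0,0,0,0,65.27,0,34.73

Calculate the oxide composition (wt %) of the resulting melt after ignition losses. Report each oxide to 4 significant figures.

The intermediate values are displayed, rounded to four significant digits, when written out; each numeric step carries exact precision in every operation — every reported figure takes just one rounding; all derived quantities, which include the six compositions, the yield, net glass mass, totals, LOI, are re-derived at full float precision, as written in question or answer, from the batch weights per 760.1 g of glass.
Oxide masses out of the charge:
  Na2O: 31.04·0.5863 = 18.20 g
  Li2O: 467.5·0.07490 = 35.02 g
  MgO: 142.7·0.9850 + 96.31·0.3132 = 170.7 g
  CaO: 25.21·0.5534 = 13.95 g
  Al2O3: 467.5·0.2702 + 54.16·0.6527 = 161.7 g
  SiO2: 96.31·0.6371 + 467.5·0.6399 = 360.5 g
LOI: 142.7·0.01500 + 96.31·0.04970 + 25.21·0.4466 + 31.04·0.4137 + 467.5·0.01500 + 54.16·0.3473 = 56.85 g
The glass mass, total less LOI, = 816.9 − 56.85 = 760.1 g (equal to the oxide-mass sum)
wt % = 100 × oxide mass / glass mass

Glass mass = 760.1 g (batch 816.9 − LOI 56.85).
Composition: Na2O 2.394%, Li2O 4.607%, MgO 22.46%, CaO 1.836%, Al2O3 21.27%, SiO2 47.43%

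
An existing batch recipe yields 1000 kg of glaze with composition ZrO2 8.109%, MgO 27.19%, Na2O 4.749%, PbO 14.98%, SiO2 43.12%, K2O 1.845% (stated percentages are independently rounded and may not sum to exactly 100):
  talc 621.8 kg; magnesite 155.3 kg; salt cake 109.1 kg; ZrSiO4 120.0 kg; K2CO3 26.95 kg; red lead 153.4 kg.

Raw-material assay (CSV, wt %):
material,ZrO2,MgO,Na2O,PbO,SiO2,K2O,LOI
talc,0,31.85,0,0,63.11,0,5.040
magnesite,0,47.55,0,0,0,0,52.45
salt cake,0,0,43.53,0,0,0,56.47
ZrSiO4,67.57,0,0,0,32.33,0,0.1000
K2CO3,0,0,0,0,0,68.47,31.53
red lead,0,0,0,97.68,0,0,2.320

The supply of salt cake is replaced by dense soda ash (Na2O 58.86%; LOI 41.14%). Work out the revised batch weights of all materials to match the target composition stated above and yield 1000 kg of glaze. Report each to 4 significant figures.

Revised batch per 1000 kg glaze:
  talc: 621.8 kg
  magnesite: 155.3 kg
  dense soda ash: 80.68 kg
  ZrSiO4: 120.0 kg
  K2CO3: 26.95 kg
  red lead: 153.4 kg
Total batch = 1158 kg; LOI loss = 158.2 kg

Every computation holds exact precision end to end — in-progress results are printed, rounded to four significant digits, in the printout. Every reported figure sees exactly one rounding; all derived quantities (yield, ignition loss, the totals, the six compositions, glass mass) are re-derived in full precision from the weighed amounts for 1000 kg of glass exactly as shown in question or answer.
Oxide mass targets, per 1000 kg glaze:
  ZrO2: 8.109% × 1000 = 81.09 kg
  MgO: 27.19% × 1000 = 271.9 kg
  Na2O: 4.749% × 1000 = 47.49 kg
  PbO: 14.98% × 1000 = 149.8 kg
  SiO2: 43.12% × 1000 = 431.2 kg
  K2O: 1.845% × 1000 = 18.45 kg
Balance tally, oxide-wise, using the reported weights, versus the basis set out (every target is met by its sum within answer rounding):
  ZrO2: 120.0·0.6757 = 81.08 kg (target 81.09 kg)
  MgO: 621.8·0.3185 + 155.3·0.4755 = 271.9 kg (target 271.9 kg)
  Na2O: 80.68·0.5886 = 47.49 kg (target 47.49 kg)
  PbO: 153.4·0.9768 = 149.8 kg (target 149.8 kg)
  SiO2: 621.8·0.6311 + 120.0·0.3233 = 431.2 kg (target 431.2 kg)
  K2O: 26.95·0.6847 = 18.45 kg (target 18.45 kg)
Auditing the glass mass value: whole batch net of LOI = 1000 kg (the Σ of target masses is 999.9 kg; against the stated basis, 1000 kg — rounding explains the deltas).
Whole-batch sum: Σ batch = 1158 kg; the LOI term Σ batch·LOI equals 158.2 kg; yield = glass ÷ total batch = 86.34%.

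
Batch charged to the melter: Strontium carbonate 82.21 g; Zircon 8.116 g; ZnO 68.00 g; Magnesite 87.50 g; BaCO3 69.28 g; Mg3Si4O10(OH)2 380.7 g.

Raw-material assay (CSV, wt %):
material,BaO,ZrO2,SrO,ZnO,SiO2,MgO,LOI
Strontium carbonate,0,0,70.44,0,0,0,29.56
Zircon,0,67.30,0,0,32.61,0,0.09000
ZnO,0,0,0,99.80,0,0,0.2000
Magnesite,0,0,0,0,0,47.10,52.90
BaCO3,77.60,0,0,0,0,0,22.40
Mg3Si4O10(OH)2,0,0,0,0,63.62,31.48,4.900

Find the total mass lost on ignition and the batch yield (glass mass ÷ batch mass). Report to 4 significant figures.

Values along the way are printed, rounded to 4 significant figures, alongside each step. Full float precision is carried end to end; exactly one rounding is applied to each reported figure. The derived quantities are recomputed at exact precision (LOI, the totals, the yield, six oxide percentages, net glass mass) starting from the weights on 590.9 g of glass, as quoted within the question or the answer.
Ignition loss by material:
  Strontium carbonate: 82.21 × 0.2956 = 24.30 g
  Zircon: 8.116 × 9.000e-04 = 0.007304 g
  ZnO: 68.00 × 0.002000 = 0.1360 g
  Magnesite: 87.50 × 0.5290 = 46.29 g
  BaCO3: 69.28 × 0.2240 = 15.52 g
  Mg3Si4O10(OH)2: 380.7 × 0.04900 = 18.65 g
Total LOI = 104.9 g
Glass = batch − LOI = 695.8 − 104.9 = 590.9 g

LOI loss = 104.9 g; glass = 590.9 g; yield = 84.92%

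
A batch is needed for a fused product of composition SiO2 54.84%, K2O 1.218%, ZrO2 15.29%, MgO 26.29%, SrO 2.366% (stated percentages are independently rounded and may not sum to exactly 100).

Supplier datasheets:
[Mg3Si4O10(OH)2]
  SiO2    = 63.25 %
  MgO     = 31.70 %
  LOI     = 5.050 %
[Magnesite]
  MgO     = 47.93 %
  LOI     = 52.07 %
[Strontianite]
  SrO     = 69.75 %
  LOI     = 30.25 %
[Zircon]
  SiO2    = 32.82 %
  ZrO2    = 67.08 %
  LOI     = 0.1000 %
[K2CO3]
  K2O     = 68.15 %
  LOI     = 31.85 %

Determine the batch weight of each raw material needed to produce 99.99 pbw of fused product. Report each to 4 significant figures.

All arithmetic carries full float precision from first step to last. Working values are shown, with 4-significant-figure rounding, in the working; a single rounding yields each reported result — all derived quantities (ignition loss, totals, glass mass, yield, the five compositions) are computed from the batch weights at 99.99 pbw of glass at exact precision as they appear in the question or the answer.
Per-oxide target masses for 99.99 pbw fused product:
  SiO2: 54.84% × 99.99 = 54.83 pbw
  K2O: 1.218% × 99.99 = 1.218 pbw
  ZrO2: 15.29% × 99.99 = 15.29 pbw
  MgO: 26.29% × 99.99 = 26.29 pbw
  SrO: 2.366% × 99.99 = 2.366 pbw
Mass-balance tally per oxide on the weights just shown, relative to the basis at hand (summed amounts equal target values up to rounding of the answer):
  SiO2: 74.87·0.6325 + 22.79·0.3282 = 54.83 pbw (target 54.83 pbw)
  K2O: 1.787·0.6815 = 1.218 pbw (target 1.218 pbw)
  ZrO2: 22.79·0.6708 = 15.29 pbw (target 15.29 pbw)
  MgO: 74.87·0.3170 + 5.329·0.4793 = 26.29 pbw (target 26.29 pbw)
  SrO: 3.392·0.6975 = 2.366 pbw (target 2.366 pbw)
Consistency of the glass mass: the batch minus its LOI: 99.99 pbw (per-oxide target masses sum to 99.99 pbw; versus the stated basis of 99.99 pbw — a pure rounding effect).
Batch total: Σ batch = 108.2 pbw; LOI loss = Σ batch·LOI = 8.174 pbw; glass ÷ batch gives a yield of 92.44%.

Batch per 99.99 pbw fused product:
  Mg3Si4O10(OH)2: 74.87 pbw
  Magnesite: 5.329 pbw
  Strontianite: 3.392 pbw
  Zircon: 22.79 pbw
  K2CO3: 1.787 pbw
Total batch = 108.2 pbw; LOI loss = 8.174 pbw; yield = 92.44%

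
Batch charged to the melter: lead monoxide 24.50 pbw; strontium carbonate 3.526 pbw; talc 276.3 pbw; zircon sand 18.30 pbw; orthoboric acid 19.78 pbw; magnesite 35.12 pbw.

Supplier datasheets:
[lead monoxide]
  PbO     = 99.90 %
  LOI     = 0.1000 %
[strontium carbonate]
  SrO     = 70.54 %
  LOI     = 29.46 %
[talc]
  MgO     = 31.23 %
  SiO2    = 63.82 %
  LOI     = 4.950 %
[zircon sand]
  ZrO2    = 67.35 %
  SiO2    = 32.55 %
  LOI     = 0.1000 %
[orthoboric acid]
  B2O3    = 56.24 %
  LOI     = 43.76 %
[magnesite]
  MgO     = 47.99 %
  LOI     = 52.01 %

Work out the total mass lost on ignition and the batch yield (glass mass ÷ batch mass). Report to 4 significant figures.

LOI loss = 41.68 pbw; glass = 335.8 pbw; yield = 88.96%

All internal work keeps exact precision in all steps; mid-chain values are printed rounded to 4 significant figures; each reported figure sees exactly one rounding; the derived quantities, which include ignition loss, net glass mass, totals, yield, the six compositions, are recomputed at exact precision, as set out in the problem or answer text, from the weighed amounts per 335.8 pbw of glass.
Ignition loss by material:
  lead monoxide: 24.50 × 0.001000 = 0.02450 pbw
  strontium carbonate: 3.526 × 0.2946 = 1.039 pbw
  talc: 276.3 × 0.04950 = 13.68 pbw
  zircon sand: 18.30 × 0.001000 = 0.01830 pbw
  orthoboric acid: 19.78 × 0.4376 = 8.656 pbw
  magnesite: 35.12 × 0.5201 = 18.27 pbw
Total LOI = 41.68 pbw
Glass = batch − LOI = 377.5 − 41.68 = 335.8 pbw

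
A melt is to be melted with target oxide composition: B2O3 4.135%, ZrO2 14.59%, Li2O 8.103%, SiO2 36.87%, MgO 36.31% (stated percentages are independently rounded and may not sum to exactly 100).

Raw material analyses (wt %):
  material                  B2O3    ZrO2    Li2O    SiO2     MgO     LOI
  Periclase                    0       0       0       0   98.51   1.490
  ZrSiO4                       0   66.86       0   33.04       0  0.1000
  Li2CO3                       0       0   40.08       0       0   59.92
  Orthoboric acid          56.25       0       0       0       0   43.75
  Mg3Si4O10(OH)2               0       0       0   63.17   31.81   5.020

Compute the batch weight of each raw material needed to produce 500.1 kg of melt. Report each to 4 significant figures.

Batch per 500.1 kg melt:
  Periclase: 108.5 kg
  ZrSiO4: 109.1 kg
  Li2CO3: 101.1 kg
  Orthoboric acid: 36.76 kg
  Mg3Si4O10(OH)2: 234.8 kg
Total batch = 590.3 kg; LOI loss = 90.17 kg; yield = 84.72%

Every computation carries full precision at all times. Values along the way appear rounded to 4 significant digits within the worked lines. Each reported result is rounded only once — the derived quantities (five oxide percentages, yield, the totals, glass mass, ignition loss) are carried from the batch weights on 500.1 kg of glass at exact precision, as they appear in the question or the answer.
Target masses of each oxide per 500.1 kg melt:
  B2O3: 4.135% × 500.1 = 20.68 kg
  ZrO2: 14.59% × 500.1 = 72.96 kg
  Li2O: 8.103% × 500.1 = 40.52 kg
  SiO2: 36.87% × 500.1 = 184.4 kg
  MgO: 36.31% × 500.1 = 181.6 kg
Checking each oxide sum on the weights just shown, under the basis named above (summed amounts equal target values within answer rounding):
  B2O3: 36.76·0.5625 = 20.68 kg (target 20.68 kg)
  ZrO2: 109.1·0.6686 = 72.94 kg (target 72.96 kg)
  Li2O: 101.1·0.4008 = 40.52 kg (target 40.52 kg)
  SiO2: 109.1·0.3304 + 234.8·0.6317 = 184.4 kg (target 184.4 kg)
  MgO: 108.5·0.9851 + 234.8·0.3181 = 181.6 kg (target 181.6 kg)
The glass-mass cross-check: the batch minus its LOI: 500.1 kg (the targets, summed, come to 500.1 kg; the stated basis being 500.1 kg — rounding explains the deltas).
Adding the batch up: Σ batch = 590.3 kg; LOI loss = Σ batch·LOI = 90.17 kg; the yield ratio, glass ÷ batch: 84.72%.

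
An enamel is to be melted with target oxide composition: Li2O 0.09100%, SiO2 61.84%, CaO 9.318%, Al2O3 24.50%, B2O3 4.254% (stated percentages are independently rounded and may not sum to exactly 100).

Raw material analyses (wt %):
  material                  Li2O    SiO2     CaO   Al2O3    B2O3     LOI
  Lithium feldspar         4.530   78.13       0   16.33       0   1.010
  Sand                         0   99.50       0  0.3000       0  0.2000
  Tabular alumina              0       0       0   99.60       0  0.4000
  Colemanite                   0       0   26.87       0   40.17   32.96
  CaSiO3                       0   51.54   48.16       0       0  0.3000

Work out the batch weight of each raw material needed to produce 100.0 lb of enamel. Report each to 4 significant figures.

Batch per 100.0 lb enamel:
  Lithium feldspar: 2.009 lb
  Sand: 53.61 lb
  Tabular alumina: 24.11 lb
  Colemanite: 10.59 lb
  CaSiO3: 13.44 lb
Total batch = 103.8 lb; LOI loss = 3.755 lb; yield = 96.38%

The whole derivation maintains full float precision throughout. Rounding to four significant digits applies to every in-between result as shown. Each reported value takes exactly one rounding; derived quantities, including LOI, yield, glass mass, the five compositions, totals, are rebuilt from the weighed amounts per 100.0 lb of glass at full precision as quoted within the question or the answer.
Oxide-by-oxide targets in 100.0 lb enamel:
  Li2O: 0.09100% × 100.0 = 0.09100 lb
  SiO2: 61.84% × 100.0 = 61.84 lb
  CaO: 9.318% × 100.0 = 9.318 lb
  Al2O3: 24.50% × 100.0 = 24.50 lb
  B2O3: 4.254% × 100.0 = 4.254 lb
Sums-versus-targets review on the weights just shown, against the basis in use (delivered sums recover each target net of answer rounding effects):
  Li2O: 2.009·0.04530 = 0.09101 lb (target 0.09100 lb)
  SiO2: 2.009·0.7813 + 53.61·0.9950 + 13.44·0.5154 = 61.84 lb (target 61.84 lb)
  CaO: 10.59·0.2687 + 13.44·0.4816 = 9.318 lb (target 9.318 lb)
  Al2O3: 2.009·0.1633 + 53.61·0.003000 + 24.11·0.9960 = 24.50 lb (target 24.50 lb)
  B2O3: 10.59·0.4017 = 4.254 lb (target 4.254 lb)
Consistency of the glass mass: net batch after ignition = 100.0 lb (the targets, summed, come to 100.0 lb; with the basis standing at 100.0 lb — any gap is answer rounding).
Batch grand total — Σ batch = 103.8 lb; Σ batch·LOI gives LOI loss = 3.755 lb; yield = glass ÷ total batch = 96.38%.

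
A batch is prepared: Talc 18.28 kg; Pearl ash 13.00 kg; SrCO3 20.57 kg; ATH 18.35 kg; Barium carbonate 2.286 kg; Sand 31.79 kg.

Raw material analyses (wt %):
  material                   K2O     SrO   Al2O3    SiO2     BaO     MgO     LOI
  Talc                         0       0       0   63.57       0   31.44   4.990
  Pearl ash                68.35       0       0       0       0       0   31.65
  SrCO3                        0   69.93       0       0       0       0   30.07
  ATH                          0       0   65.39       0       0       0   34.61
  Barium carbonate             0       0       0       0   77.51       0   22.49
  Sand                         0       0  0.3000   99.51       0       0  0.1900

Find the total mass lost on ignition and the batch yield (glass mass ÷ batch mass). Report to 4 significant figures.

LOI loss = 18.14 kg; glass = 86.14 kg; yield = 82.61%

The intermediate values appear (rounded to four significant digits) at each printed step. All arithmetic keeps full float precision through every step. A single rounding produces each reported result. The derived quantities, which include net glass mass, the totals, the six compositions, yield, LOI, are computed in full precision, as set out in the problem or answer text, from the batch weights per 86.14 kg of glass.
Material-by-material LOI:
  Talc: 18.28 × 0.04990 = 0.9122 kg
  Pearl ash: 13.00 × 0.3165 = 4.114 kg
  SrCO3: 20.57 × 0.3007 = 6.185 kg
  ATH: 18.35 × 0.3461 = 6.351 kg
  Barium carbonate: 2.286 × 0.2249 = 0.5141 kg
  Sand: 31.79 × 0.001900 = 0.06040 kg
Total LOI = 18.14 kg
Glass = batch − LOI = 104.3 − 18.14 = 86.14 kg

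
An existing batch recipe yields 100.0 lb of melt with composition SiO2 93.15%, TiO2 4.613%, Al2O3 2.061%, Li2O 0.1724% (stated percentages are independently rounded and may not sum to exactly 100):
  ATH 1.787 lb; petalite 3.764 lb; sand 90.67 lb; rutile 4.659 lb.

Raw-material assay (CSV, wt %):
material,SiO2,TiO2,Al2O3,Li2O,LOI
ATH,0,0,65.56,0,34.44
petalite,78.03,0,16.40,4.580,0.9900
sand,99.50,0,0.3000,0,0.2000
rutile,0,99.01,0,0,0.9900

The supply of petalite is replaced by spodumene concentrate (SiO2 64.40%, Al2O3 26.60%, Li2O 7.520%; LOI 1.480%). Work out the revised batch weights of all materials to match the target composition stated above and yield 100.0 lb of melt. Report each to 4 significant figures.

Values along the way are printed, with 4-significant-figure rounding, between the steps; each numeric step carries full precision at every stage. A single rounding completes every reported figure; derived quantities (totals, the four compositions, glass mass, LOI, the yield) are carried from the weighed amounts at 100.0 lb of glass in full float precision, as quoted within question or answer.
Oxide mass targets, per 100.0 lb melt:
  SiO2: 93.15% × 100.0 = 93.15 lb
  TiO2: 4.613% × 100.0 = 4.613 lb
  Al2O3: 2.061% × 100.0 = 2.061 lb
  Li2O: 0.1724% × 100.0 = 0.1724 lb
Per-oxide balance check per the reported batch figures, against the basis in use (each sum matches its target mass within answer rounding):
  SiO2: 2.293·0.6440 + 92.13·0.9950 = 93.15 lb (target 93.15 lb)
  TiO2: 4.659·0.9901 = 4.613 lb (target 4.613 lb)
  Al2O3: 1.792·0.6556 + 2.293·0.2660 + 92.13·0.003000 = 2.061 lb (target 2.061 lb)
  Li2O: 2.293·0.07520 = 0.1724 lb (target 0.1724 lb)
Glass mass check: total batch − LOI = 99.99 lb (per-oxide target masses sum to 100.0 lb; against the stated basis, 100.0 lb — differing by rounding only).
Batch grand total — Σ batch = 100.9 lb; Σ batch·LOI gives LOI loss = 0.8815 lb; yield: glass divided by total = 99.13%.

Revised batch per 100.0 lb melt:
  ATH: 1.792 lb
  spodumene concentrate: 2.293 lb
  sand: 92.13 lb
  rutile: 4.659 lb
Total batch = 100.9 lb; LOI loss = 0.8815 lb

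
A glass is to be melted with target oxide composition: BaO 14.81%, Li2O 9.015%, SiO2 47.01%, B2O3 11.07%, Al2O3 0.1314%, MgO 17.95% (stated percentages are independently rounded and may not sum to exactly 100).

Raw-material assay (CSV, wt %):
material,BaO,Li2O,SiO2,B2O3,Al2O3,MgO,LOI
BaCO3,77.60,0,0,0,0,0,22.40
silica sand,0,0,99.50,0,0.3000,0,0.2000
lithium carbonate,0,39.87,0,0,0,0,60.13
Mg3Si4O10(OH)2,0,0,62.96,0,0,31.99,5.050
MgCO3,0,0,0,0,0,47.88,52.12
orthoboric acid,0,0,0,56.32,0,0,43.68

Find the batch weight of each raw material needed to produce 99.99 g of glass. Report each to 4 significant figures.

The intermediate values are shown rounded to 4 significant digits; every computation runs at exact precision through every step — each reported figure is rounded a single time; all derived quantities are recomputed using the weight values at 99.99 g of glass at full float precision (the six compositions, yield, glass mass, totals, LOI), as they appear in the problem or the answer.
Oxide mass targets, per 99.99 g glass:
  BaO: 14.81% × 99.99 = 14.81 g
  Li2O: 9.015% × 99.99 = 9.014 g
  SiO2: 47.01% × 99.99 = 47.01 g
  B2O3: 11.07% × 99.99 = 11.07 g
  Al2O3: 0.1314% × 99.99 = 0.1314 g
  MgO: 17.95% × 99.99 = 17.95 g
Per-oxide balance check given the weights on record, per the basis as stated (oxide sums agree with the targets up to rounding of the answer):
  BaO: 19.08·0.7760 = 14.81 g (target 14.81 g)
  Li2O: 22.61·0.3987 = 9.015 g (target 9.014 g)
  SiO2: 43.80·0.9950 + 5.446·0.6296 = 47.01 g (target 47.01 g)
  B2O3: 19.65·0.5632 = 11.07 g (target 11.07 g)
  Al2O3: 43.80·0.003000 = 0.1314 g (target 0.1314 g)
  MgO: 5.446·0.3199 + 33.85·0.4788 = 17.95 g (target 17.95 g)
Consistency of the glass mass: net batch after ignition = 99.98 g (summing oxide targets gives 99.98 g; the stated basis being 99.99 g — gaps are rounding artifacts).
Total batch = Σ batch = 144.4 g; loss to ignition Σ batch·LOI = 44.46 g; yield = glass ÷ total batch = 69.22%.

Batch per 99.99 g glass:
  BaCO3: 19.08 g
  silica sand: 43.80 g
  lithium carbonate: 22.61 g
  Mg3Si4O10(OH)2: 5.446 g
  MgCO3: 33.85 g
  orthoboric acid: 19.65 g
Total batch = 144.4 g; LOI loss = 44.46 g; yield = 69.22%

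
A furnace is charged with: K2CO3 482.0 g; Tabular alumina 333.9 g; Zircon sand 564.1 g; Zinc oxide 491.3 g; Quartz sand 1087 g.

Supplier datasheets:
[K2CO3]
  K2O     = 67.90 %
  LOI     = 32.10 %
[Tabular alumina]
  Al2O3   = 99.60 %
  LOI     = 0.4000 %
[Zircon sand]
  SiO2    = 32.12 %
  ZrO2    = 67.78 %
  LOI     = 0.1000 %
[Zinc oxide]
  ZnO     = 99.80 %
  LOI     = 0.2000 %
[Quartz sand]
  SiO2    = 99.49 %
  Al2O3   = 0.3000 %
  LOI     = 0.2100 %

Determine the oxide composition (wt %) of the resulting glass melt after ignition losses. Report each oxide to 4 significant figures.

Glass mass = 2798 g (batch 2958 − LOI 159.9).
Composition: SiO2 45.12%, ZnO 17.52%, ZrO2 13.66%, Al2O3 12.00%, K2O 11.70%

The whole derivation holds full precision at every stage — in-progress results are printed, rounded to 4 significant digits, as written — exactly one rounding is applied to each reported number. The derived quantities are rebuilt at full float precision (totals, net glass mass, LOI, the yield, the five compositions) starting from the weights per 2798 g of glass, as set out in the question or the answer.
What the batch supplies per oxide:
  SiO2: 564.1·0.3212 + 1087·0.9949 = 1263 g
  ZnO: 491.3·0.9980 = 490.3 g
  ZrO2: 564.1·0.6778 = 382.3 g
  Al2O3: 333.9·0.9960 + 1087·0.003000 = 335.8 g
  K2O: 482.0·0.6790 = 327.3 g
LOI: 482.0·0.3210 + 333.9·0.004000 + 564.1·0.001000 + 491.3·0.002000 + 1087·0.002100 = 159.9 g
Glass mass = batch − LOI = 2958 − 159.9 = 2798 g (the oxide masses sum to this)
wt % = oxide mass / glass mass × 100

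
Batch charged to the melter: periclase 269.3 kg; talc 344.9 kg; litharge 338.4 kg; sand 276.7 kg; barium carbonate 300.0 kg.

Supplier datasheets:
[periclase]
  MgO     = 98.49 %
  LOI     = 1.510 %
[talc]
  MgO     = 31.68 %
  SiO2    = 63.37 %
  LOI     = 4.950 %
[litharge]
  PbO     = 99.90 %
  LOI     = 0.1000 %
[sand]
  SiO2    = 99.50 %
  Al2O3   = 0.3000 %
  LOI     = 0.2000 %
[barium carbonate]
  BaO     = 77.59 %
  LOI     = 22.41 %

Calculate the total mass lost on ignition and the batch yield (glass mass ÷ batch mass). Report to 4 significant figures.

LOI loss = 89.26 kg; glass = 1440 kg; yield = 94.16%

Intermediates are displayed, rounded to four significant digits, in the working. Each numeric step holds full precision from start to finish; exactly one rounding lands on each reported value; all derived quantities, including LOI, net glass mass, the yield, the totals, the five compositions, are computed from the batch weights at 1440 kg of glass in exact precision as set out in the problem or answer text.
LOI of each material in turn:
  periclase: 269.3 × 0.01510 = 4.066 kg
  talc: 344.9 × 0.04950 = 17.07 kg
  litharge: 338.4 × 0.001000 = 0.3384 kg
  sand: 276.7 × 0.002000 = 0.5534 kg
  barium carbonate: 300.0 × 0.2241 = 67.23 kg
Total LOI = 89.26 kg
Glass = batch − LOI = 1529 − 89.26 = 1440 kg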